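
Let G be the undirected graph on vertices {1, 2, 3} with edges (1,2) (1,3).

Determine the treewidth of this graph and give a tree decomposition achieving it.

Each bag holds 2 vertices, so the decomposition has width 1, which upper-bounds the treewidth. Since G has at least one edge (e.g. 3–1), it is not an edgeless graph, so tw(G) ≥ 1. The upper and lower bounds meet at 1, so that is the treewidth.

Treewidth 1.
Bags: B1 = {1, 3}  B2 = {1, 2}
Tree: B1–B2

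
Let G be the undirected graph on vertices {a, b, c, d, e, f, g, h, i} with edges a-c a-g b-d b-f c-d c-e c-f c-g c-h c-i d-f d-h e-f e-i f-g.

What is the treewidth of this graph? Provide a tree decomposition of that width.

The largest bag has 3 vertices, giving width 2; this decomposition certifies tw(G) ≤ 2. Conversely, {a, c, g} is a clique of size 3, and the vertices of any clique must share a bag in every tree decomposition; so some bag has ≥ 3 vertices and tw(G) ≥ 2. Combining the bounds, tw(G) = 2.

Treewidth 2.
Bags: B1 = {c, e, f}  B2 = {c, e, i}  B3 = {c, f, g}  B4 = {c, d, f}  B5 = {a, c, g}  B6 = {b, d, f}  B7 = {c, d, h}
Tree: B1–B2, B1–B3, B3–B4, B3–B5, B4–B6, B4–B7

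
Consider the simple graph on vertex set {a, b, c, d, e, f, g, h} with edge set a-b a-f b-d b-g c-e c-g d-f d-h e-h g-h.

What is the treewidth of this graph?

A width-2 tree decomposition is:
Bags: B1 = {a, b, f}  B2 = {b, d, f}  B3 = {b, d, g}  B4 = {d, g, h}  B5 = {c, g, h}  B6 = {c, e, h}
Tree: B1–B2, B2–B3, B3–B4, B4–B5, B5–B6
Each bag holds 3 vertices, so the decomposition has width 2, which upper-bounds the treewidth. Since a–f–d–b–a is a cycle in G, G is not acyclic. Forests are exactly the graphs of treewidth ≤ 1, so tw(G) ≥ 2. Combining the bounds, tw(G) = 2.

2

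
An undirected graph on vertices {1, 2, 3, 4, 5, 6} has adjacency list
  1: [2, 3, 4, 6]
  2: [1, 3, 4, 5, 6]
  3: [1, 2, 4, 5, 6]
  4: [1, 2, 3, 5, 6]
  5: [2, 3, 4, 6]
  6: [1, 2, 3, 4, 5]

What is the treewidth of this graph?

A width-4 tree decomposition is:
Bags: B1 = {2, 3, 4, 5, 6}  B2 = {1, 2, 3, 4, 6}
Tree: B1–B2
Every bag has size at most 5, so the width is 5 − 1 = 4 and tw(G) ≤ 4. Conversely, {1, 2, 3, 4, 6} is a clique of size 5, and the vertices of any clique must share a bag in every tree decomposition; so some bag has ≥ 5 vertices and tw(G) ≥ 4. Combining the bounds, tw(G) = 4.

4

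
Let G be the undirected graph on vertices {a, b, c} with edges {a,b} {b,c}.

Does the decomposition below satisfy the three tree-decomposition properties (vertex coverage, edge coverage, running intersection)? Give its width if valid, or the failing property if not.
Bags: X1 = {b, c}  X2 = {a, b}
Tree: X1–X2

Yes; width 1.

Vertex coverage: the bags together contain {a, b, c}, the full vertex set. Edge coverage: each edge of G has both endpoints in at least one bag. Running intersection: for every vertex, the bags containing it form a connected subtree. All three properties hold, so this is a valid tree decomposition of width max|bag| − 1 = 1, and hence tw(G) ≤ 1.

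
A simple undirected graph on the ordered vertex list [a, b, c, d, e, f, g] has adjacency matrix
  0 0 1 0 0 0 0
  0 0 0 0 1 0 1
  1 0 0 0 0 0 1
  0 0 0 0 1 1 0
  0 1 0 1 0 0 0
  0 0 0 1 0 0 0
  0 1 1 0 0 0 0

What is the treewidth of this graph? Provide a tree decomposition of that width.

Each bag holds 2 vertices, so the decomposition has width 1, which upper-bounds the treewidth. G has an edge, so its treewidth is at least 1. Therefore the treewidth is 1.

Treewidth 1.
One optimal decomposition is:
Bags: B1 = {a, c}  B2 = {c, g}  B3 = {b, g}  B4 = {b, e}  B5 = {d, e}  B6 = {d, f}
Tree: B1–B2, B2–B3, B3–B4, B4–B5, B5–B6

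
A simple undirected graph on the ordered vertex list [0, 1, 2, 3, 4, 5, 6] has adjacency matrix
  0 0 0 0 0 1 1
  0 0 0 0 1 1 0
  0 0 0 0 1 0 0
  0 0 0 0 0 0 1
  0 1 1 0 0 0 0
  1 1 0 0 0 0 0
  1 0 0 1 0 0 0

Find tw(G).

A width-1 tree decomposition is:
Bags: B1 = {3, 6}  B2 = {0, 6}  B3 = {0, 5}  B4 = {1, 5}  B5 = {1, 4}  B6 = {2, 4}
Tree: B1–B2, B2–B3, B3–B4, B4–B5, B5–B6
The largest bag has 2 vertices, giving width 1; this decomposition certifies tw(G) ≤ 1. Since G has at least one edge (e.g. 3–6), it is not an edgeless graph, so tw(G) ≥ 1. Combining the bounds, tw(G) = 1.

1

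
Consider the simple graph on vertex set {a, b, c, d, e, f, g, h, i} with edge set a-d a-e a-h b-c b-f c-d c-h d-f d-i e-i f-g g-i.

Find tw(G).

A width-3 tree decomposition is:
Bags: B1 = {a, e, h, i}  B2 = {a, d, h, i}  B3 = {c, d, h, i}  B4 = {c, d, g, i}  B5 = {c, d, f, g}  B6 = {b, c, f, g}
Tree: B1–B2, B2–B3, B3–B4, B4–B5, B5–B6
Every bag has size at most 4, so the width is 4 − 1 = 3 and tw(G) ≤ 3. For the lower bound: the 4 vertex sets {a,e,h}, {i}, {d}, {b,c,f,g} are disjoint, each induces a connected subgraph, and every pair is joined by at least one edge of G. Contracting each set to a single vertex therefore yields K_{4} as a minor, and since treewidth is minor-monotone, tw(G) ≥ tw(K_{4}) = 3. Hence tw(G) = 3 exactly.

3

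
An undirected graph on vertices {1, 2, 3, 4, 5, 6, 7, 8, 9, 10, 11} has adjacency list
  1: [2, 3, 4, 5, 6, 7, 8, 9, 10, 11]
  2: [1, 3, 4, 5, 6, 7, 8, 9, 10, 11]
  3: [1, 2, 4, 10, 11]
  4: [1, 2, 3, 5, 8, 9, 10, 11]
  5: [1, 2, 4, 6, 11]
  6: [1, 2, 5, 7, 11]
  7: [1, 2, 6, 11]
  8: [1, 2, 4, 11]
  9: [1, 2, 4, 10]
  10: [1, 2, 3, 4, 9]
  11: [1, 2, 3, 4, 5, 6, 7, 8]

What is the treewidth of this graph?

A width-4 tree decomposition is:
Bags: B1 = {1, 2, 3, 4, 11}  B2 = {1, 2, 4, 5, 11}  B3 = {1, 2, 5, 6, 11}  B4 = {1, 2, 6, 7, 11}  B5 = {1, 2, 4, 8, 11}  B6 = {1, 2, 3, 4, 10}  B7 = {1, 2, 4, 9, 10}
Tree: B1–B2, B2–B3, B3–B4, B1–B5, B1–B6, B6–B7
The largest bag has 5 vertices, giving width 4; this decomposition certifies tw(G) ≤ 4. For the lower bound, the 5 vertices {1, 2, 4, 9, 10} are pairwise adjacent, and any tree decomposition puts a clique entirely inside one bag — forcing width ≥ 4. Therefore the treewidth is 4.

4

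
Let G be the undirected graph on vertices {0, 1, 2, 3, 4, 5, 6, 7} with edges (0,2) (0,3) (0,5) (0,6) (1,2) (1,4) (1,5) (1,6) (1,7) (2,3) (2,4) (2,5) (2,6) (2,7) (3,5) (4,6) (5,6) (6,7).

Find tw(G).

A width-3 tree decomposition is:
Bags: B1 = {0, 2, 5, 6}  B2 = {1, 2, 5, 6}  B3 = {0, 2, 3, 5}  B4 = {1, 2, 6, 7}  B5 = {1, 2, 4, 6}
Tree: B1–B2, B1–B3, B2–B4, B2–B5
The largest bag has 4 vertices, giving width 3; this decomposition certifies tw(G) ≤ 3. For the lower bound, the 4 vertices {0, 2, 3, 5} are pairwise adjacent, and any tree decomposition puts a clique entirely inside one bag — forcing width ≥ 3. Hence tw(G) = 3 exactly.

3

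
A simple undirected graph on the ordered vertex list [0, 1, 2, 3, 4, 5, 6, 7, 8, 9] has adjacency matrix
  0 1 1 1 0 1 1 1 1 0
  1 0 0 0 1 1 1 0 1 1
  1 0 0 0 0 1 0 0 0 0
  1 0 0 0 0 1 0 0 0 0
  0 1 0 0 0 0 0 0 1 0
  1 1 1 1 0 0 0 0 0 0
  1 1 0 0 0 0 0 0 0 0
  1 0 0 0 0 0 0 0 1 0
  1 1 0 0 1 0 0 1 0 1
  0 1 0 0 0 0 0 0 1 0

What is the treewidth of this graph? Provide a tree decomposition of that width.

Each bag holds 3 vertices, so the decomposition has width 2, which upper-bounds the treewidth. On the other hand G contains the 3-clique {0, 1, 8}. A clique must lie in a single bag of any decomposition, so no decomposition can have width below 2. Hence tw(G) = 2 exactly.

Treewidth 2.
Bags: B1 = {1, 4, 8}  B2 = {1, 8, 9}  B3 = {0, 1, 8}  B4 = {0, 1, 6}  B5 = {0, 1, 5}  B6 = {0, 3, 5}  B7 = {0, 2, 5}  B8 = {0, 7, 8}
Tree: B1–B2, B2–B3, B3–B4, B4–B5, B5–B6, B6–B7, B3–B8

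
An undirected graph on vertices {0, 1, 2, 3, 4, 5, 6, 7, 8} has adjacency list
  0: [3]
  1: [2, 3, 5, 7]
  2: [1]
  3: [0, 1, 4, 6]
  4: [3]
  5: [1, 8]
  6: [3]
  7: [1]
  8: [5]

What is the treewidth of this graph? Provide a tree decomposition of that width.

Treewidth 1.
Bags: B1 = {0, 3}  B2 = {1, 3}  B3 = {1, 2}  B4 = {3, 4}  B5 = {1, 5}  B6 = {1, 7}  B7 = {3, 6}  B8 = {5, 8}
Tree: B1–B2, B2–B3, B1–B4, B3–B5, B3–B6, B4–B7, B5–B8

Every bag has size at most 2, so the width is 2 − 1 = 1 and tw(G) ≤ 1. Any graph with an edge has treewidth ≥ 1, and G has the edge 0–3. Combining the bounds, tw(G) = 1.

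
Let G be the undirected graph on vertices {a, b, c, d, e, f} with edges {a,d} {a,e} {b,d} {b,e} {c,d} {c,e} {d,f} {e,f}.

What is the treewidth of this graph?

2

A width-2 tree decomposition is:
Bags: B1 = {a, d, e}  B2 = {b, d, e}  B3 = {c, d, e}  B4 = {d, e, f}
Tree: B1–B2, B2–B3, B3–B4
Each bag holds 3 vertices, so the decomposition has width 2, which upper-bounds the treewidth. Since e–a–d–b–e is a cycle in G, G is not acyclic. Forests are exactly the graphs of treewidth ≤ 1, so tw(G) ≥ 2. Combining the bounds, tw(G) = 2.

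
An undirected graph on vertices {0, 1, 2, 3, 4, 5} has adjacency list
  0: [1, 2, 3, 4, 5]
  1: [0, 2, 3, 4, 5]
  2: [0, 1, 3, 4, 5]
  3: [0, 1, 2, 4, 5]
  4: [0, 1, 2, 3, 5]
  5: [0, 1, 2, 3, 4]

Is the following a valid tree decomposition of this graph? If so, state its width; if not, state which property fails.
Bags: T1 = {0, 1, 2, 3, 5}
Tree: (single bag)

No — vertex 4 appears in no bag.

A tree decomposition must satisfy three properties: every vertex lies in some bag; for every edge, both endpoints lie together in some bag; and for every vertex, the bags containing it form a connected subtree. Here vertex 4 appears in no bag, so the decomposition is invalid.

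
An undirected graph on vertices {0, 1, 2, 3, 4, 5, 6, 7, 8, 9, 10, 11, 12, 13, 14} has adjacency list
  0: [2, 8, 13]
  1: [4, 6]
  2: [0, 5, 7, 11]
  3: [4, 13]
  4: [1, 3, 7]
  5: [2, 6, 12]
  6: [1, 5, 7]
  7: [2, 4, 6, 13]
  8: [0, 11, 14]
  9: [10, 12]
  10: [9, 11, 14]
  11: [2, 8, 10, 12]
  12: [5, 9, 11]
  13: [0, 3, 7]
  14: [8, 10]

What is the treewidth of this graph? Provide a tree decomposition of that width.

Treewidth 3.
One such decomposition:
Bags: B1 = {8, 9, 10, 14}  B2 = {8, 9, 10, 11}  B3 = {8, 9, 11, 12}  B4 = {0, 8, 11, 12}  B5 = {0, 2, 11, 12}  B6 = {0, 2, 5, 12}  B7 = {0, 2, 5, 13}  B8 = {2, 5, 7, 13}  B9 = {5, 6, 7, 13}  B10 = {3, 6, 7, 13}  B11 = {3, 4, 6, 7}  B12 = {1, 3, 4, 6}
Tree: B1–B2, B2–B3, B3–B4, B4–B5, B5–B6, B6–B7, B7–B8, B8–B9, B9–B10, B10–B11, B11–B12

The largest bag has 4 vertices, giving width 3; this decomposition certifies tw(G) ≤ 3. For the lower bound: the 4 vertex sets {9,10,14}, {8}, {11}, {0,2,5,12} are disjoint, each induces a connected subgraph, and every pair is joined by at least one edge of G. Contracting each set to a single vertex therefore yields K_{4} as a minor, and since treewidth is minor-monotone, tw(G) ≥ tw(K_{4}) = 3. Hence tw(G) = 3 exactly.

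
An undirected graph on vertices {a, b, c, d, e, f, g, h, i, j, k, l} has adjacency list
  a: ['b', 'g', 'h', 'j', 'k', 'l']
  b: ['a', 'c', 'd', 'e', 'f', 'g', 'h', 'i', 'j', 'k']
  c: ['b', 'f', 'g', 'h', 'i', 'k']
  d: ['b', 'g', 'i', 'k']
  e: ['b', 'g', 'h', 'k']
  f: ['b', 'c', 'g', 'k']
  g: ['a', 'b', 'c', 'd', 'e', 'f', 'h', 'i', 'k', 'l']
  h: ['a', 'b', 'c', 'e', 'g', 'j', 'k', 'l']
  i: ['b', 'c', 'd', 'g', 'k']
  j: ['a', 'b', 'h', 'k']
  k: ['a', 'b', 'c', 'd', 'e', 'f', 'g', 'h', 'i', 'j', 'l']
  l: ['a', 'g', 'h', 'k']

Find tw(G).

A width-4 tree decomposition is:
Bags: B1 = {b, c, g, h, k}  B2 = {b, c, g, i, k}  B3 = {b, d, g, i, k}  B4 = {a, b, g, h, k}  B5 = {a, g, h, k, l}  B6 = {b, e, g, h, k}  B7 = {b, c, f, g, k}  B8 = {a, b, h, j, k}
Tree: B1–B2, B2–B3, B1–B4, B4–B5, B1–B6, B2–B7, B4–B8
Each bag holds 5 vertices, so the decomposition has width 4, which upper-bounds the treewidth. For the lower bound, the 5 vertices {a, g, h, k, l} are pairwise adjacent, and any tree decomposition puts a clique entirely inside one bag — forcing width ≥ 4. Hence tw(G) = 4 exactly.

4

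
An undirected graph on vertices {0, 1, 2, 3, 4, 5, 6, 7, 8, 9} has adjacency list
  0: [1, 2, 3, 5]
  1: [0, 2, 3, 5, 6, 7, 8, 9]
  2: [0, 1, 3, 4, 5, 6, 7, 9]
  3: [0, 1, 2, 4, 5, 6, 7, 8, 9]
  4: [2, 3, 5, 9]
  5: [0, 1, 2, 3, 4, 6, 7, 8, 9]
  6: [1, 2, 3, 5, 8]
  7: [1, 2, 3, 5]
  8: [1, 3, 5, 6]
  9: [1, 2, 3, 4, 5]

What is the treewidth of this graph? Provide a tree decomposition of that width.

Treewidth 4.
One such decomposition:
Bags: B1 = {2, 3, 4, 5, 9}  B2 = {1, 2, 3, 5, 9}  B3 = {1, 2, 3, 5, 7}  B4 = {1, 2, 3, 5, 6}  B5 = {1, 3, 5, 6, 8}  B6 = {0, 1, 2, 3, 5}
Tree: B1–B2, B2–B3, B3–B4, B4–B5, B3–B6

Each bag holds 5 vertices, so the decomposition has width 4, which upper-bounds the treewidth. On the other hand G contains the 5-clique {1, 3, 5, 6, 8}. A clique must lie in a single bag of any decomposition, so no decomposition can have width below 4. The upper and lower bounds meet at 4, so that is the treewidth.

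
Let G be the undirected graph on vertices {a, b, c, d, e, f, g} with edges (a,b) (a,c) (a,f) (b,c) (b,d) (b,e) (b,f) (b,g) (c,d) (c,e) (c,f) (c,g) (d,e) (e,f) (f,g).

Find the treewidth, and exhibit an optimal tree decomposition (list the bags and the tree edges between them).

Treewidth 3.
One such decomposition:
Bags: B1 = {b, c, e, f}  B2 = {b, c, d, e}  B3 = {b, c, f, g}  B4 = {a, b, c, f}
Tree: B1–B2, B1–B3, B1–B4

Every bag has size at most 4, so the width is 4 − 1 = 3 and tw(G) ≤ 3. For the lower bound, the 4 vertices {b, c, d, e} are pairwise adjacent, and any tree decomposition puts a clique entirely inside one bag — forcing width ≥ 3. Hence tw(G) = 3 exactly.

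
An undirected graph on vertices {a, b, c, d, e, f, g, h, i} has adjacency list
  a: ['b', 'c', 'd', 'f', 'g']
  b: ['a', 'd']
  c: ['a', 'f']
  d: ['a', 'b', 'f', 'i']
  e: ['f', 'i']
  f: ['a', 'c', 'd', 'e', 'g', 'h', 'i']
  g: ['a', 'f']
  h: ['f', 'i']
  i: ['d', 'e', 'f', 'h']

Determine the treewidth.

2

A width-2 tree decomposition is:
Bags: B1 = {d, f, i}  B2 = {a, d, f}  B3 = {a, b, d}  B4 = {a, f, g}  B5 = {a, c, f}  B6 = {e, f, i}  B7 = {f, h, i}
Tree: B1–B2, B2–B3, B2–B4, B2–B5, B1–B6, B1–B7
Every bag has size at most 3, so the width is 3 − 1 = 2 and tw(G) ≤ 2. On the other hand G contains the 3-clique {a, f, g}. A clique must lie in a single bag of any decomposition, so no decomposition can have width below 2. Hence tw(G) = 2 exactly.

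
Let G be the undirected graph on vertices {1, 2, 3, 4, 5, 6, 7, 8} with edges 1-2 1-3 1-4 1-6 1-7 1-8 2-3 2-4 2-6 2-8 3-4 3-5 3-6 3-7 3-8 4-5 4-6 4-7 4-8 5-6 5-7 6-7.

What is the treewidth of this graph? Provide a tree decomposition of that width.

Every bag has size at most 5, so the width is 5 − 1 = 4 and tw(G) ≤ 4. Conversely, {1, 2, 3, 4, 8} is a clique of size 5, and the vertices of any clique must share a bag in every tree decomposition; so some bag has ≥ 5 vertices and tw(G) ≥ 4. Hence tw(G) = 4 exactly.

Treewidth 4.
One such decomposition:
Bags: B1 = {1, 2, 3, 4, 8}  B2 = {1, 2, 3, 4, 6}  B3 = {1, 3, 4, 6, 7}  B4 = {3, 4, 5, 6, 7}
Tree: B1–B2, B2–B3, B3–B4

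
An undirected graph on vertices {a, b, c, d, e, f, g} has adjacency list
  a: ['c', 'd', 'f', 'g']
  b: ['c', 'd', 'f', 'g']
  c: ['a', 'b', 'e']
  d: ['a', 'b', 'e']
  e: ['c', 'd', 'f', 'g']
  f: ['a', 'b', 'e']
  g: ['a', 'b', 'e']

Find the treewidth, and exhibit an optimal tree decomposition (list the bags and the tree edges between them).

Treewidth 3.
Bags: B1 = {a, b, e, g}  B2 = {a, b, c, e}  B3 = {a, b, d, e}  B4 = {a, b, e, f}
Tree: B1–B2, B2–B3, B3–B4

Each bag holds 4 vertices, so the decomposition has width 3, which upper-bounds the treewidth. For the lower bound: the 4 vertex sets {b,g}, {a,c}, {e}, {d} are disjoint, each induces a connected subgraph, and every pair is joined by at least one edge of G. Contracting each set to a single vertex therefore yields K_{4} as a minor, and since treewidth is minor-monotone, tw(G) ≥ tw(K_{4}) = 3. Therefore the treewidth is 3.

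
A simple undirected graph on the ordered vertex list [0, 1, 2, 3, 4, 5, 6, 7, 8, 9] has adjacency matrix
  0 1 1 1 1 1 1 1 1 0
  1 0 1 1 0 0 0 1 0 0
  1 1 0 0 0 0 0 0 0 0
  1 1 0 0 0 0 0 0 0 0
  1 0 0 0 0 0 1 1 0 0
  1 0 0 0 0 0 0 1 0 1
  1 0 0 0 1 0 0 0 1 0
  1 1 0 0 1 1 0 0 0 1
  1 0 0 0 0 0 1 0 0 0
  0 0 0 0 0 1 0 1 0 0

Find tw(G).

A width-2 tree decomposition is:
Bags: B1 = {0, 5, 7}  B2 = {0, 1, 7}  B3 = {0, 1, 2}  B4 = {0, 4, 7}  B5 = {0, 1, 3}  B6 = {0, 4, 6}  B7 = {0, 6, 8}  B8 = {5, 7, 9}
Tree: B1–B2, B2–B3, B2–B4, B3–B5, B4–B6, B6–B7, B1–B8
Each bag holds 3 vertices, so the decomposition has width 2, which upper-bounds the treewidth. Conversely, {0, 1, 2} is a clique of size 3, and the vertices of any clique must share a bag in every tree decomposition; so some bag has ≥ 3 vertices and tw(G) ≥ 2. The upper and lower bounds meet at 2, so that is the treewidth.

2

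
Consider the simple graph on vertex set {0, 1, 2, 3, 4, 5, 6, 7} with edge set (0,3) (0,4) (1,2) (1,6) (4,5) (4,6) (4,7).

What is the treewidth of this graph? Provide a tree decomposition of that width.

The largest bag has 2 vertices, giving width 1; this decomposition certifies tw(G) ≤ 1. Since G has at least one edge (e.g. 5–4), it is not an edgeless graph, so tw(G) ≥ 1. The upper and lower bounds meet at 1, so that is the treewidth.

Treewidth 1.
One optimal decomposition is:
Bags: B1 = {4, 5}  B2 = {0, 4}  B3 = {4, 7}  B4 = {0, 3}  B5 = {4, 6}  B6 = {1, 6}  B7 = {1, 2}
Tree: B1–B2, B2–B3, B2–B4, B1–B5, B5–B6, B6–B7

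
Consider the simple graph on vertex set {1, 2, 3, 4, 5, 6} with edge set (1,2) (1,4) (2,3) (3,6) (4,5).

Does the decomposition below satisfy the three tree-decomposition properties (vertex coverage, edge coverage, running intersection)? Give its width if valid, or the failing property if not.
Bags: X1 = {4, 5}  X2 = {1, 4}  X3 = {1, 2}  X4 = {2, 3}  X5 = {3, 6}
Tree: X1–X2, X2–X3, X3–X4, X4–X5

Checking the three conditions: (i) the bags cover all of {1, 2, 3, 4, 5, 6}; (ii) for each edge, some bag contains both endpoints; (iii) the bags containing any fixed vertex form a subtree. All hold, so the decomposition is valid with width 2 − 1 = 1.

Yes; width 1.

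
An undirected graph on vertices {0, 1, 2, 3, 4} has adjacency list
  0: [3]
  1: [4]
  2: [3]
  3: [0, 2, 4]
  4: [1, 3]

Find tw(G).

1

A width-1 tree decomposition is:
Bags: B1 = {3, 4}  B2 = {0, 3}  B3 = {2, 3}  B4 = {1, 4}
Tree: B1–B2, B2–B3, B1–B4
The largest bag has 2 vertices, giving width 1; this decomposition certifies tw(G) ≤ 1. Since G has at least one edge (e.g. 3–4), it is not an edgeless graph, so tw(G) ≥ 1. Therefore the treewidth is 1.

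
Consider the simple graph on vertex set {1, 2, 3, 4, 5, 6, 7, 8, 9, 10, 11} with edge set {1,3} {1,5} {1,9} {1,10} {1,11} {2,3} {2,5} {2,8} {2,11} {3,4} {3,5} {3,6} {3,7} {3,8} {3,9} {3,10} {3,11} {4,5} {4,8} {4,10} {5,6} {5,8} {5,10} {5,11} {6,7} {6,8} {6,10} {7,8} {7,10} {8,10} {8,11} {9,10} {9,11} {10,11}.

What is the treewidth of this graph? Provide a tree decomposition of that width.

Each bag holds 5 vertices, so the decomposition has width 4, which upper-bounds the treewidth. On the other hand G contains the 5-clique {2, 3, 5, 8, 11}. A clique must lie in a single bag of any decomposition, so no decomposition can have width below 4. Combining the bounds, tw(G) = 4.

Treewidth 4.
One optimal decomposition is:
Bags: B1 = {3, 5, 8, 10, 11}  B2 = {3, 4, 5, 8, 10}  B3 = {1, 3, 5, 10, 11}  B4 = {1, 3, 9, 10, 11}  B5 = {3, 5, 6, 8, 10}  B6 = {3, 6, 7, 8, 10}  B7 = {2, 3, 5, 8, 11}
Tree: B1–B2, B1–B3, B3–B4, B1–B5, B5–B6, B1–B7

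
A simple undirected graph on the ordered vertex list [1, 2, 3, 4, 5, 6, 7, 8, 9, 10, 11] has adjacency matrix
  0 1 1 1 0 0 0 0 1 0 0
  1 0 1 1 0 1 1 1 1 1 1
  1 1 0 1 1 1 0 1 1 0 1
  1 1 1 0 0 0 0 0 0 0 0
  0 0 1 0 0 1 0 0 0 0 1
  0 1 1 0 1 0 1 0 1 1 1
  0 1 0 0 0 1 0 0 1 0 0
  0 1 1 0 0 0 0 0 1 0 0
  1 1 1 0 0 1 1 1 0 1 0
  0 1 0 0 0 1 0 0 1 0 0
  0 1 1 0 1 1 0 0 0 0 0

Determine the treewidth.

A width-3 tree decomposition is:
Bags: B1 = {2, 3, 6, 9}  B2 = {2, 3, 6, 11}  B3 = {1, 2, 3, 9}  B4 = {3, 5, 6, 11}  B5 = {2, 3, 8, 9}  B6 = {2, 6, 7, 9}  B7 = {1, 2, 3, 4}  B8 = {2, 6, 9, 10}
Tree: B1–B2, B1–B3, B2–B4, B1–B5, B1–B6, B3–B7, B1–B8
Each bag holds 4 vertices, so the decomposition has width 3, which upper-bounds the treewidth. On the other hand G contains the 4-clique {2, 6, 9, 10}. A clique must lie in a single bag of any decomposition, so no decomposition can have width below 3. Hence tw(G) = 3 exactly.

3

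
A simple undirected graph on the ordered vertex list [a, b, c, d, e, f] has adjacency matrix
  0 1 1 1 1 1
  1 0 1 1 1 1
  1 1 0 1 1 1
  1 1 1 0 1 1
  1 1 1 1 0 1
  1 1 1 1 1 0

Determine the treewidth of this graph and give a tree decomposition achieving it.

Treewidth 5.
One optimal decomposition is:
Bags: B1 = {a, b, c, d, e, f}
Tree: (single bag)

With just one bag of size 6, the width is 6 − 1 = 5, so tw(G) ≤ 5. Conversely, {a, b, c, d, e, f} is a clique of size 6, and the vertices of any clique must share a bag in every tree decomposition; so some bag has ≥ 6 vertices and tw(G) ≥ 5. Therefore the treewidth is 5.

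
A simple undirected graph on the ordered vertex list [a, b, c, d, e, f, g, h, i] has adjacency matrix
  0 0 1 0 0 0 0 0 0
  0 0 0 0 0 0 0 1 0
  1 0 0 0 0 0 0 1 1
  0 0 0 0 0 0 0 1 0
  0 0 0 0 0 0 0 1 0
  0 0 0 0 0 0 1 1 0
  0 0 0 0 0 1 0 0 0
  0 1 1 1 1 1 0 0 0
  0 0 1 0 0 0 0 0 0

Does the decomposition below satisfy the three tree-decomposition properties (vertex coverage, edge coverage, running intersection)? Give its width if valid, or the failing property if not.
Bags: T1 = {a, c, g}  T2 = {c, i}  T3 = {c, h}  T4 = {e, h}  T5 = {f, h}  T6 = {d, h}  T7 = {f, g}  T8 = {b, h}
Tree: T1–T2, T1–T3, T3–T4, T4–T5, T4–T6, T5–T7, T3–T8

A tree decomposition must satisfy three properties: every vertex lies in some bag; for every edge, both endpoints lie together in some bag; and for every vertex, the bags containing it form a connected subtree. Here bags containing vertex g are not connected in the tree, so the decomposition is invalid.

No — bags containing vertex g are not connected in the tree.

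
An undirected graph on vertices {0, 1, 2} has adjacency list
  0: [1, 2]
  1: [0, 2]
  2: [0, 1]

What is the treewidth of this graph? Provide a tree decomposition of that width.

Treewidth 2.
One optimal decomposition is:
Bags: B1 = {0, 1, 2}
Tree: (single bag)

With just one bag of size 3, the width is 3 − 1 = 2, so tw(G) ≤ 2. Conversely, {0, 1, 2} is a clique of size 3, and the vertices of any clique must share a bag in every tree decomposition; so some bag has ≥ 3 vertices and tw(G) ≥ 2. Therefore the treewidth is 2.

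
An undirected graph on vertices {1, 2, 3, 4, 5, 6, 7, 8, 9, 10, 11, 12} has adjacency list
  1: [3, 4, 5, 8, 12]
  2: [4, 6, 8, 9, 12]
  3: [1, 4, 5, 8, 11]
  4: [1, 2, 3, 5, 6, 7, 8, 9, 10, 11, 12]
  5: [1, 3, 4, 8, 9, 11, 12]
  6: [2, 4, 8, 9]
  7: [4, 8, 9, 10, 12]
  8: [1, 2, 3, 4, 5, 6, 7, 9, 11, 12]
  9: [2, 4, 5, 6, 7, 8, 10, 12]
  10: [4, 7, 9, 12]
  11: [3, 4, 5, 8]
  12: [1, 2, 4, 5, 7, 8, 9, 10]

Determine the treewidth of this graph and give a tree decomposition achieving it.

Each bag holds 5 vertices, so the decomposition has width 4, which upper-bounds the treewidth. For the lower bound, the 5 vertices {2, 4, 8, 9, 12} are pairwise adjacent, and any tree decomposition puts a clique entirely inside one bag — forcing width ≥ 4. The upper and lower bounds meet at 4, so that is the treewidth.

Treewidth 4.
One optimal decomposition is:
Bags: B1 = {1, 3, 4, 5, 8}  B2 = {1, 4, 5, 8, 12}  B3 = {4, 5, 8, 9, 12}  B4 = {4, 7, 8, 9, 12}  B5 = {4, 7, 9, 10, 12}  B6 = {3, 4, 5, 8, 11}  B7 = {2, 4, 8, 9, 12}  B8 = {2, 4, 6, 8, 9}
Tree: B1–B2, B2–B3, B3–B4, B4–B5, B1–B6, B3–B7, B7–B8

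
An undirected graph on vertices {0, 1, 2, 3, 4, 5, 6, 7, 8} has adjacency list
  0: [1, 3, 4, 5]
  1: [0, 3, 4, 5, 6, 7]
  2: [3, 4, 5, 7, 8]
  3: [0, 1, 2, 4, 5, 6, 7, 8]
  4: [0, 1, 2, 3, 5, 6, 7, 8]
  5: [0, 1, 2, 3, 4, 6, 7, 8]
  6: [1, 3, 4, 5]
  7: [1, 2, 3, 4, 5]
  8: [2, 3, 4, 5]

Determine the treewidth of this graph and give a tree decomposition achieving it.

Treewidth 4.
Bags: B1 = {1, 3, 4, 5, 7}  B2 = {0, 1, 3, 4, 5}  B3 = {2, 3, 4, 5, 7}  B4 = {2, 3, 4, 5, 8}  B5 = {1, 3, 4, 5, 6}
Tree: B1–B2, B1–B3, B3–B4, B1–B5

Each bag holds 5 vertices, so the decomposition has width 4, which upper-bounds the treewidth. On the other hand G contains the 5-clique {2, 3, 4, 5, 8}. A clique must lie in a single bag of any decomposition, so no decomposition can have width below 4. Combining the bounds, tw(G) = 4.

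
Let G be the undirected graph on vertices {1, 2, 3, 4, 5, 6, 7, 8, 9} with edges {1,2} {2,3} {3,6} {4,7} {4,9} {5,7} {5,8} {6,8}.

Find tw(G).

1

A width-1 tree decomposition is:
Bags: B1 = {1, 2}  B2 = {2, 3}  B3 = {3, 6}  B4 = {6, 8}  B5 = {5, 8}  B6 = {5, 7}  B7 = {4, 7}  B8 = {4, 9}
Tree: B1–B2, B2–B3, B3–B4, B4–B5, B5–B6, B6–B7, B7–B8
Every bag has size at most 2, so the width is 2 − 1 = 1 and tw(G) ≤ 1. G has an edge, so its treewidth is at least 1. Hence tw(G) = 1 exactly.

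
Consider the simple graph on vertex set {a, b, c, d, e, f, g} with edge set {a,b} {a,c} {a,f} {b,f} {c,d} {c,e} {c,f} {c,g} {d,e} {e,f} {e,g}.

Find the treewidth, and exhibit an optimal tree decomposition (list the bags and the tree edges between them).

Every bag has size at most 3, so the width is 3 − 1 = 2 and tw(G) ≤ 2. Conversely, {c, e, g} is a clique of size 3, and the vertices of any clique must share a bag in every tree decomposition; so some bag has ≥ 3 vertices and tw(G) ≥ 2. Combining the bounds, tw(G) = 2.

Treewidth 2.
One such decomposition:
Bags: B1 = {a, c, f}  B2 = {a, b, f}  B3 = {c, e, f}  B4 = {c, e, g}  B5 = {c, d, e}
Tree: B1–B2, B1–B3, B3–B4, B3–B5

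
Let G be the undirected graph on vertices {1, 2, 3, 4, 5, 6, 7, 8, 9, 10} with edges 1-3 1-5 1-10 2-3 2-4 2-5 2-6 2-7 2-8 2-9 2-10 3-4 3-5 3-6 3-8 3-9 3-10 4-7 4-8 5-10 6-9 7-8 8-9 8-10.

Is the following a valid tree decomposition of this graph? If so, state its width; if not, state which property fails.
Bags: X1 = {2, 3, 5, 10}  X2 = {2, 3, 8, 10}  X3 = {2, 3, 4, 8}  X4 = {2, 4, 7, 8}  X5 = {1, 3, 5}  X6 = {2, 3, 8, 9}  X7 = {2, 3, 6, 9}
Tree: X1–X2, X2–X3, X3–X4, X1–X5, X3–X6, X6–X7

No — edge (10,1) lies in no bag.

A tree decomposition must satisfy three properties: every vertex lies in some bag; for every edge, both endpoints lie together in some bag; and for every vertex, the bags containing it form a connected subtree. Here edge (10,1) lies in no bag, so the decomposition is invalid.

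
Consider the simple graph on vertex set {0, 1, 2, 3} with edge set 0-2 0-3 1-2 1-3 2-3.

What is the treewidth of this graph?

A width-2 tree decomposition is:
Bags: B1 = {1, 2, 3}  B2 = {0, 2, 3}
Tree: B1–B2
Each bag holds 3 vertices, so the decomposition has width 2, which upper-bounds the treewidth. Conversely, {0, 2, 3} is a clique of size 3, and the vertices of any clique must share a bag in every tree decomposition; so some bag has ≥ 3 vertices and tw(G) ≥ 2. The upper and lower bounds meet at 2, so that is the treewidth.

2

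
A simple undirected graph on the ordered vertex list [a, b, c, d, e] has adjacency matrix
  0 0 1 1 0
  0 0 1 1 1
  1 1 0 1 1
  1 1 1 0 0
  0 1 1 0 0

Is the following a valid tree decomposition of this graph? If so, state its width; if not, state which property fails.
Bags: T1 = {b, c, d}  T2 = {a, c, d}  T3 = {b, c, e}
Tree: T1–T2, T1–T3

Vertex coverage: the bags together contain {a, b, c, d, e}, the full vertex set. Edge coverage: each edge of G has both endpoints in at least one bag. Running intersection: for every vertex, the bags containing it form a connected subtree. All three properties hold, so this is a valid tree decomposition of width max|bag| − 1 = 2, and hence tw(G) ≤ 2.

Yes; width 2.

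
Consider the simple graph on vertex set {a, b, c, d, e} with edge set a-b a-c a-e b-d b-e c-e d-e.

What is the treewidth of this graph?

2

A width-2 tree decomposition is:
Bags: B1 = {a, b, e}  B2 = {b, d, e}  B3 = {a, c, e}
Tree: B1–B2, B1–B3
Every bag has size at most 3, so the width is 3 − 1 = 2 and tw(G) ≤ 2. On the other hand G contains the 3-clique {b, d, e}. A clique must lie in a single bag of any decomposition, so no decomposition can have width below 2. Combining the bounds, tw(G) = 2.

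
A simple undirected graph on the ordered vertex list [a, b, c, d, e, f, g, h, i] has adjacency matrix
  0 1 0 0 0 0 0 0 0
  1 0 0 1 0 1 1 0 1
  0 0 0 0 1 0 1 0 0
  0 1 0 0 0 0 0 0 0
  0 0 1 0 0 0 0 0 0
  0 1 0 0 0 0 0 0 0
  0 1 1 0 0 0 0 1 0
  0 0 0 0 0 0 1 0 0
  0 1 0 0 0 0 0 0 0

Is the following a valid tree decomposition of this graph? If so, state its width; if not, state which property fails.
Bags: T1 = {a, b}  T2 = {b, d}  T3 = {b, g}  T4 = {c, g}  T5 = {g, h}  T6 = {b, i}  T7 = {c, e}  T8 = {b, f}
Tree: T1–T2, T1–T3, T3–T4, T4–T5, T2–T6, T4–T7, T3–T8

Yes; width 1.

Vertex coverage: the bags together contain {a, b, c, d, e, f, g, h, i}, the full vertex set. Edge coverage: each edge of G has both endpoints in at least one bag. Running intersection: for every vertex, the bags containing it form a connected subtree. All three properties hold, so this is a valid tree decomposition of width max|bag| − 1 = 1, and hence tw(G) ≤ 1.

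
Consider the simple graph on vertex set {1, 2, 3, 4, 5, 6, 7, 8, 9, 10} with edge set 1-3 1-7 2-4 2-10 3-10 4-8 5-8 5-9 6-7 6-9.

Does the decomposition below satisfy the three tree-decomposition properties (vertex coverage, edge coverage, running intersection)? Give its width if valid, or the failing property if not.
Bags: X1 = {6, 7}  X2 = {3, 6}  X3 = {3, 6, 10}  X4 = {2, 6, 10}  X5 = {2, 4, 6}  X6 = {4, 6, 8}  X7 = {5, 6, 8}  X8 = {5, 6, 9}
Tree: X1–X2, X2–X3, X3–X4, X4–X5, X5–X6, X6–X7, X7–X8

No — vertex 1 appears in no bag.

A tree decomposition must satisfy three properties: every vertex lies in some bag; for every edge, both endpoints lie together in some bag; and for every vertex, the bags containing it form a connected subtree. Here vertex 1 appears in no bag, so the decomposition is invalid.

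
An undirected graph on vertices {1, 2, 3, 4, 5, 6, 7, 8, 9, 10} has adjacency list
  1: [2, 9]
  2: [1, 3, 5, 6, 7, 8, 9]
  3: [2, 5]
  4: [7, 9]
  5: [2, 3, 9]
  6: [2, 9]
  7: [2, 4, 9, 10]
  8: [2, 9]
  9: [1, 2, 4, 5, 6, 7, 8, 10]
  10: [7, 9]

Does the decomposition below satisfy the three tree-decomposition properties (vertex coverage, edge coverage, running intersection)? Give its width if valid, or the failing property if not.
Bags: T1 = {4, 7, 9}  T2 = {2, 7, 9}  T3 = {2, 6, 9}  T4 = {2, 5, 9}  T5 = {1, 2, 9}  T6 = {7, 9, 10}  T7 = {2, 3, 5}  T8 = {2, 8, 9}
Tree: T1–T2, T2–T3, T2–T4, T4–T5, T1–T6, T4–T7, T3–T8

Every vertex of G appears in some bag (union = {1, 2, 3, 4, 5, 6, 7, 8, 9, 10}); every edge is covered by a bag; and for each vertex v the set of bags containing v is connected in the bag tree. The decomposition is therefore valid. The largest bag has 3 vertices, so the width is 2.

Yes; width 2.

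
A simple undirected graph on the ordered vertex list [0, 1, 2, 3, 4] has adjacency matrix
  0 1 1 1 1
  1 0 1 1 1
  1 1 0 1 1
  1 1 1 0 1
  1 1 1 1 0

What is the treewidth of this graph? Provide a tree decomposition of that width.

Treewidth 4.
Bags: B1 = {0, 1, 2, 3, 4}
Tree: (single bag)

A single bag containing all 5 vertices is trivially a valid decomposition of width 4. For the lower bound, the 5 vertices {0, 1, 2, 3, 4} are pairwise adjacent, and any tree decomposition puts a clique entirely inside one bag — forcing width ≥ 4. The upper and lower bounds meet at 4, so that is the treewidth.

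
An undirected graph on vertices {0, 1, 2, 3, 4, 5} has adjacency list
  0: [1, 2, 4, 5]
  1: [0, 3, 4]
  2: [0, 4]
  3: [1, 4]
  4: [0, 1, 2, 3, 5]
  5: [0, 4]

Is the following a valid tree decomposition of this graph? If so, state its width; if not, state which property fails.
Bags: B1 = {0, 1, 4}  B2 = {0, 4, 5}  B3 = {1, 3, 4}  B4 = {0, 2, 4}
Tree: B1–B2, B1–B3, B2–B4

Yes; width 2.

Vertex coverage: the bags together contain {0, 1, 2, 3, 4, 5}, the full vertex set. Edge coverage: each edge of G has both endpoints in at least one bag. Running intersection: for every vertex, the bags containing it form a connected subtree. All three properties hold, so this is a valid tree decomposition of width max|bag| − 1 = 2, and hence tw(G) ≤ 2.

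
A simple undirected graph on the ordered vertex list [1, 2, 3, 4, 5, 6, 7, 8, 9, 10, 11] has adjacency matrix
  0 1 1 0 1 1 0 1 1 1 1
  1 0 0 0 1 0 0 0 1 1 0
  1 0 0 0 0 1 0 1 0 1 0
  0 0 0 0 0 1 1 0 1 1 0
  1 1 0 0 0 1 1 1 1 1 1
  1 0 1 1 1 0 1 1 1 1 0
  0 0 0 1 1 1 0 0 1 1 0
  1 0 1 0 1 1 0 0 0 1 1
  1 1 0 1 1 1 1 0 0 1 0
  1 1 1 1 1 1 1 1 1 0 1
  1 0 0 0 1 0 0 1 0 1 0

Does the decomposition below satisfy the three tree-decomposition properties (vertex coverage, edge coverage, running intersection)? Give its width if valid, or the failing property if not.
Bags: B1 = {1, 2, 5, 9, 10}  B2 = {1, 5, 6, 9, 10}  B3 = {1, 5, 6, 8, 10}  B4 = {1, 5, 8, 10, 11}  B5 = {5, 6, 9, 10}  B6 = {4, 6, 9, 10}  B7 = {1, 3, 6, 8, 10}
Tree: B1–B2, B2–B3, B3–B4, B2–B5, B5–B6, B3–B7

No — vertex 7 appears in no bag.

A tree decomposition must satisfy three properties: every vertex lies in some bag; for every edge, both endpoints lie together in some bag; and for every vertex, the bags containing it form a connected subtree. Here vertex 7 appears in no bag, so the decomposition is invalid.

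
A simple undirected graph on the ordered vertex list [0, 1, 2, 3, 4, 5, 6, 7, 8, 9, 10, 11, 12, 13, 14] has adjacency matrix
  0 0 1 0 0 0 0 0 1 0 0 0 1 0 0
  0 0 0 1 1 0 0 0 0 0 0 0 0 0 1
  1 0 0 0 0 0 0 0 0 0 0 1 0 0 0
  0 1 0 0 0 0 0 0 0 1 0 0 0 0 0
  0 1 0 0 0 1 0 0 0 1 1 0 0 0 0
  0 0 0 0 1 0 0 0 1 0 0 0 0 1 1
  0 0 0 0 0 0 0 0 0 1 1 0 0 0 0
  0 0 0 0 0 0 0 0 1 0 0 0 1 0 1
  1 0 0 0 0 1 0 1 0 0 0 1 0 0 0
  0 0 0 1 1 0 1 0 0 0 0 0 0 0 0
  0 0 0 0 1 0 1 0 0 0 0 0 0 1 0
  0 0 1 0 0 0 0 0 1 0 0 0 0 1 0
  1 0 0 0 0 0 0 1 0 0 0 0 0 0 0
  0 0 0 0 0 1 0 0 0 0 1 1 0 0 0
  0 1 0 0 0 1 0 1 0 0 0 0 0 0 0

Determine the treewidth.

A width-3 tree decomposition is:
Bags: B1 = {3, 6, 9, 10}  B2 = {3, 4, 9, 10}  B3 = {1, 3, 4, 10}  B4 = {1, 4, 10, 13}  B5 = {1, 4, 5, 13}  B6 = {1, 5, 13, 14}  B7 = {5, 11, 13, 14}  B8 = {5, 8, 11, 14}  B9 = {7, 8, 11, 14}  B10 = {2, 7, 8, 11}  B11 = {0, 2, 7, 8}  B12 = {0, 2, 7, 12}
Tree: B1–B2, B2–B3, B3–B4, B4–B5, B5–B6, B6–B7, B7–B8, B8–B9, B9–B10, B10–B11, B11–B12
Each bag holds 4 vertices, so the decomposition has width 3, which upper-bounds the treewidth. For the lower bound: the 4 vertex sets {3,6,9}, {10}, {4}, {1,5,13,14} are disjoint, each induces a connected subgraph, and every pair is joined by at least one edge of G. Contracting each set to a single vertex therefore yields K_{4} as a minor, and since treewidth is minor-monotone, tw(G) ≥ tw(K_{4}) = 3. The upper and lower bounds meet at 3, so that is the treewidth.

3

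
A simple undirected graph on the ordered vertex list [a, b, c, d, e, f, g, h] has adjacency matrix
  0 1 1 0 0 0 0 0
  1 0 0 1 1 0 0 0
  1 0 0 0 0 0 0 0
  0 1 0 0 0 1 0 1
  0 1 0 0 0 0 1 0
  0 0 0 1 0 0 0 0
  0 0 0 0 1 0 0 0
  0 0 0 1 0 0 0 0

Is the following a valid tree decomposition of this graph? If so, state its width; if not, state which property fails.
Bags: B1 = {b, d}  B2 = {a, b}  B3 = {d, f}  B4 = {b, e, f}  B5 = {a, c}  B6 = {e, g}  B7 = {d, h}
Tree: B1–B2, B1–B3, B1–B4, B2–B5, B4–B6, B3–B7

No — bags containing vertex f are not connected in the tree.

A tree decomposition must satisfy three properties: every vertex lies in some bag; for every edge, both endpoints lie together in some bag; and for every vertex, the bags containing it form a connected subtree. Here bags containing vertex f are not connected in the tree, so the decomposition is invalid.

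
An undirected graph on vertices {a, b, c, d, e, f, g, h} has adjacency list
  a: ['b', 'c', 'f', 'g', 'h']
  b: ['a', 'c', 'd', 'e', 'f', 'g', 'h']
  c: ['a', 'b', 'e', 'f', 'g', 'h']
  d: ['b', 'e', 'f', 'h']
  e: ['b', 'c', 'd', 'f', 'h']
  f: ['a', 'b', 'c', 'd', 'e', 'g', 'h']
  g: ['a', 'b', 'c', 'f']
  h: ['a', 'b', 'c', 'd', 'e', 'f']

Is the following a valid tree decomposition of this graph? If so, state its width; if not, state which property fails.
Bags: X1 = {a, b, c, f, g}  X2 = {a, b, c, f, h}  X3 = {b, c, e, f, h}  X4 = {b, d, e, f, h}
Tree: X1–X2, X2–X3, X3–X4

Checking the three conditions: (i) the bags cover all of {a, b, c, d, e, f, g, h}; (ii) for each edge, some bag contains both endpoints; (iii) the bags containing any fixed vertex form a subtree. All hold, so the decomposition is valid with width 5 − 1 = 4.

Yes; width 4.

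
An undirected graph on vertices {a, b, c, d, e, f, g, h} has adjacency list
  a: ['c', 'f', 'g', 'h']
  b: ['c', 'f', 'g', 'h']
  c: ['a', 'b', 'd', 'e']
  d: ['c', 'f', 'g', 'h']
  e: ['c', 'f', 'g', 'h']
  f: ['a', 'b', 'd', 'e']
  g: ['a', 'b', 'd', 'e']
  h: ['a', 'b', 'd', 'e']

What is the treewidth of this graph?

4

A width-4 tree decomposition is:
Bags: B1 = {a, b, d, e, g}  B2 = {a, b, d, e, h}  B3 = {a, b, c, d, e}  B4 = {a, b, d, e, f}
Tree: B1–B2, B2–B3, B3–B4
Each bag holds 5 vertices, so the decomposition has width 4, which upper-bounds the treewidth. For the lower bound: the 5 vertex sets {e,g}, {d,h}, {b,c}, {a}, {f} are disjoint, each induces a connected subgraph, and every pair is joined by at least one edge of G. Contracting each set to a single vertex therefore yields K_{5} as a minor, and since treewidth is minor-monotone, tw(G) ≥ tw(K_{5}) = 4. Hence tw(G) = 4 exactly.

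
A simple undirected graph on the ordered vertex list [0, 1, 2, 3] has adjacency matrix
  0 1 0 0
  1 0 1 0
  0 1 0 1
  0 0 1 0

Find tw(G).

1

A width-1 tree decomposition is:
Bags: B1 = {0, 1}  B2 = {1, 2}  B3 = {2, 3}
Tree: B1–B2, B2–B3
Every bag has size at most 2, so the width is 2 − 1 = 1 and tw(G) ≤ 1. Since G has at least one edge (e.g. 0–1), it is not an edgeless graph, so tw(G) ≥ 1. Hence tw(G) = 1 exactly.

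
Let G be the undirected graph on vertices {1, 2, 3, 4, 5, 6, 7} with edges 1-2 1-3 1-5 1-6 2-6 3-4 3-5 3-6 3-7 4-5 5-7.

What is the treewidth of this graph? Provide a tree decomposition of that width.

Each bag holds 3 vertices, so the decomposition has width 2, which upper-bounds the treewidth. On the other hand G contains the 3-clique {1, 2, 6}. A clique must lie in a single bag of any decomposition, so no decomposition can have width below 2. Combining the bounds, tw(G) = 2.

Treewidth 2.
Bags: B1 = {1, 3, 6}  B2 = {1, 3, 5}  B3 = {1, 2, 6}  B4 = {3, 5, 7}  B5 = {3, 4, 5}
Tree: B1–B2, B1–B3, B2–B4, B4–B5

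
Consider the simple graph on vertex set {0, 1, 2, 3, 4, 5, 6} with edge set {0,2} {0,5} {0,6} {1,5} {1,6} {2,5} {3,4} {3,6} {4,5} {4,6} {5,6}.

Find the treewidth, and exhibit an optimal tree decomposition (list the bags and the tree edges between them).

Treewidth 2.
One optimal decomposition is:
Bags: B1 = {0, 5, 6}  B2 = {1, 5, 6}  B3 = {0, 2, 5}  B4 = {4, 5, 6}  B5 = {3, 4, 6}
Tree: B1–B2, B1–B3, B2–B4, B4–B5

Each bag holds 3 vertices, so the decomposition has width 2, which upper-bounds the treewidth. Conversely, {3, 4, 6} is a clique of size 3, and the vertices of any clique must share a bag in every tree decomposition; so some bag has ≥ 3 vertices and tw(G) ≥ 2. The upper and lower bounds meet at 2, so that is the treewidth.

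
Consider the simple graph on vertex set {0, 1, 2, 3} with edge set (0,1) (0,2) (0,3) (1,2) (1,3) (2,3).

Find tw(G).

A width-3 tree decomposition is:
Bags: B1 = {0, 1, 2, 3}
Tree: (single bag)
A single bag containing all 4 vertices is trivially a valid decomposition of width 3. For the lower bound, the 4 vertices {0, 1, 2, 3} are pairwise adjacent, and any tree decomposition puts a clique entirely inside one bag — forcing width ≥ 3. Hence tw(G) = 3 exactly.

3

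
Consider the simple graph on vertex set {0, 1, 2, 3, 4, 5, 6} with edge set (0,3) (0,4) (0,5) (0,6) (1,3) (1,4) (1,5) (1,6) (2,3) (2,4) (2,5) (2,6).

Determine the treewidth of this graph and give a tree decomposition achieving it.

Treewidth 3.
One optimal decomposition is:
Bags: B1 = {0, 1, 2, 6}  B2 = {0, 1, 2, 4}  B3 = {0, 1, 2, 5}  B4 = {0, 1, 2, 3}
Tree: B1–B2, B2–B3, B3–B4

Each bag holds 4 vertices, so the decomposition has width 3, which upper-bounds the treewidth. For the lower bound: the 4 vertex sets {0,6}, {2,4}, {1}, {5} are disjoint, each induces a connected subgraph, and every pair is joined by at least one edge of G. Contracting each set to a single vertex therefore yields K_{4} as a minor, and since treewidth is minor-monotone, tw(G) ≥ tw(K_{4}) = 3. The upper and lower bounds meet at 3, so that is the treewidth.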